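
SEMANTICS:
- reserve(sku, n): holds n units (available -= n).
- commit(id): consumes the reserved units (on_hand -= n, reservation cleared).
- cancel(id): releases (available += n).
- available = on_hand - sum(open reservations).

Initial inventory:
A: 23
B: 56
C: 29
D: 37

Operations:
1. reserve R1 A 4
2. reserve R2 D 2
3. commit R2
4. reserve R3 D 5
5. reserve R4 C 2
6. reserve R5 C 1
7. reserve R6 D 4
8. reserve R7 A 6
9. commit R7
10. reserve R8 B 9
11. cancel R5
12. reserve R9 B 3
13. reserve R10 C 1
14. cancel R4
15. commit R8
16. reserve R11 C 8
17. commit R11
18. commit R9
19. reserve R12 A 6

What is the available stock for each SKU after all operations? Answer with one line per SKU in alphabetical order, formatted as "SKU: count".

Step 1: reserve R1 A 4 -> on_hand[A=23 B=56 C=29 D=37] avail[A=19 B=56 C=29 D=37] open={R1}
Step 2: reserve R2 D 2 -> on_hand[A=23 B=56 C=29 D=37] avail[A=19 B=56 C=29 D=35] open={R1,R2}
Step 3: commit R2 -> on_hand[A=23 B=56 C=29 D=35] avail[A=19 B=56 C=29 D=35] open={R1}
Step 4: reserve R3 D 5 -> on_hand[A=23 B=56 C=29 D=35] avail[A=19 B=56 C=29 D=30] open={R1,R3}
Step 5: reserve R4 C 2 -> on_hand[A=23 B=56 C=29 D=35] avail[A=19 B=56 C=27 D=30] open={R1,R3,R4}
Step 6: reserve R5 C 1 -> on_hand[A=23 B=56 C=29 D=35] avail[A=19 B=56 C=26 D=30] open={R1,R3,R4,R5}
Step 7: reserve R6 D 4 -> on_hand[A=23 B=56 C=29 D=35] avail[A=19 B=56 C=26 D=26] open={R1,R3,R4,R5,R6}
Step 8: reserve R7 A 6 -> on_hand[A=23 B=56 C=29 D=35] avail[A=13 B=56 C=26 D=26] open={R1,R3,R4,R5,R6,R7}
Step 9: commit R7 -> on_hand[A=17 B=56 C=29 D=35] avail[A=13 B=56 C=26 D=26] open={R1,R3,R4,R5,R6}
Step 10: reserve R8 B 9 -> on_hand[A=17 B=56 C=29 D=35] avail[A=13 B=47 C=26 D=26] open={R1,R3,R4,R5,R6,R8}
Step 11: cancel R5 -> on_hand[A=17 B=56 C=29 D=35] avail[A=13 B=47 C=27 D=26] open={R1,R3,R4,R6,R8}
Step 12: reserve R9 B 3 -> on_hand[A=17 B=56 C=29 D=35] avail[A=13 B=44 C=27 D=26] open={R1,R3,R4,R6,R8,R9}
Step 13: reserve R10 C 1 -> on_hand[A=17 B=56 C=29 D=35] avail[A=13 B=44 C=26 D=26] open={R1,R10,R3,R4,R6,R8,R9}
Step 14: cancel R4 -> on_hand[A=17 B=56 C=29 D=35] avail[A=13 B=44 C=28 D=26] open={R1,R10,R3,R6,R8,R9}
Step 15: commit R8 -> on_hand[A=17 B=47 C=29 D=35] avail[A=13 B=44 C=28 D=26] open={R1,R10,R3,R6,R9}
Step 16: reserve R11 C 8 -> on_hand[A=17 B=47 C=29 D=35] avail[A=13 B=44 C=20 D=26] open={R1,R10,R11,R3,R6,R9}
Step 17: commit R11 -> on_hand[A=17 B=47 C=21 D=35] avail[A=13 B=44 C=20 D=26] open={R1,R10,R3,R6,R9}
Step 18: commit R9 -> on_hand[A=17 B=44 C=21 D=35] avail[A=13 B=44 C=20 D=26] open={R1,R10,R3,R6}
Step 19: reserve R12 A 6 -> on_hand[A=17 B=44 C=21 D=35] avail[A=7 B=44 C=20 D=26] open={R1,R10,R12,R3,R6}

Answer: A: 7
B: 44
C: 20
D: 26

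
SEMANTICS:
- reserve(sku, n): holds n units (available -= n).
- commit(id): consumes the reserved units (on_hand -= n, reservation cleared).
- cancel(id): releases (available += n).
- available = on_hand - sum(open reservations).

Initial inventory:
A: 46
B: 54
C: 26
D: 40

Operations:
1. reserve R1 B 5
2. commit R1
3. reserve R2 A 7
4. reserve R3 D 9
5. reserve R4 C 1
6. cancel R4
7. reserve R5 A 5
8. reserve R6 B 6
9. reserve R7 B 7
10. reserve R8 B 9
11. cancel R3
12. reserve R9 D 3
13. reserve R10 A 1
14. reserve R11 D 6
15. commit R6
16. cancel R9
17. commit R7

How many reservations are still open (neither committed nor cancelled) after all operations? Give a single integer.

Answer: 5

Derivation:
Step 1: reserve R1 B 5 -> on_hand[A=46 B=54 C=26 D=40] avail[A=46 B=49 C=26 D=40] open={R1}
Step 2: commit R1 -> on_hand[A=46 B=49 C=26 D=40] avail[A=46 B=49 C=26 D=40] open={}
Step 3: reserve R2 A 7 -> on_hand[A=46 B=49 C=26 D=40] avail[A=39 B=49 C=26 D=40] open={R2}
Step 4: reserve R3 D 9 -> on_hand[A=46 B=49 C=26 D=40] avail[A=39 B=49 C=26 D=31] open={R2,R3}
Step 5: reserve R4 C 1 -> on_hand[A=46 B=49 C=26 D=40] avail[A=39 B=49 C=25 D=31] open={R2,R3,R4}
Step 6: cancel R4 -> on_hand[A=46 B=49 C=26 D=40] avail[A=39 B=49 C=26 D=31] open={R2,R3}
Step 7: reserve R5 A 5 -> on_hand[A=46 B=49 C=26 D=40] avail[A=34 B=49 C=26 D=31] open={R2,R3,R5}
Step 8: reserve R6 B 6 -> on_hand[A=46 B=49 C=26 D=40] avail[A=34 B=43 C=26 D=31] open={R2,R3,R5,R6}
Step 9: reserve R7 B 7 -> on_hand[A=46 B=49 C=26 D=40] avail[A=34 B=36 C=26 D=31] open={R2,R3,R5,R6,R7}
Step 10: reserve R8 B 9 -> on_hand[A=46 B=49 C=26 D=40] avail[A=34 B=27 C=26 D=31] open={R2,R3,R5,R6,R7,R8}
Step 11: cancel R3 -> on_hand[A=46 B=49 C=26 D=40] avail[A=34 B=27 C=26 D=40] open={R2,R5,R6,R7,R8}
Step 12: reserve R9 D 3 -> on_hand[A=46 B=49 C=26 D=40] avail[A=34 B=27 C=26 D=37] open={R2,R5,R6,R7,R8,R9}
Step 13: reserve R10 A 1 -> on_hand[A=46 B=49 C=26 D=40] avail[A=33 B=27 C=26 D=37] open={R10,R2,R5,R6,R7,R8,R9}
Step 14: reserve R11 D 6 -> on_hand[A=46 B=49 C=26 D=40] avail[A=33 B=27 C=26 D=31] open={R10,R11,R2,R5,R6,R7,R8,R9}
Step 15: commit R6 -> on_hand[A=46 B=43 C=26 D=40] avail[A=33 B=27 C=26 D=31] open={R10,R11,R2,R5,R7,R8,R9}
Step 16: cancel R9 -> on_hand[A=46 B=43 C=26 D=40] avail[A=33 B=27 C=26 D=34] open={R10,R11,R2,R5,R7,R8}
Step 17: commit R7 -> on_hand[A=46 B=36 C=26 D=40] avail[A=33 B=27 C=26 D=34] open={R10,R11,R2,R5,R8}
Open reservations: ['R10', 'R11', 'R2', 'R5', 'R8'] -> 5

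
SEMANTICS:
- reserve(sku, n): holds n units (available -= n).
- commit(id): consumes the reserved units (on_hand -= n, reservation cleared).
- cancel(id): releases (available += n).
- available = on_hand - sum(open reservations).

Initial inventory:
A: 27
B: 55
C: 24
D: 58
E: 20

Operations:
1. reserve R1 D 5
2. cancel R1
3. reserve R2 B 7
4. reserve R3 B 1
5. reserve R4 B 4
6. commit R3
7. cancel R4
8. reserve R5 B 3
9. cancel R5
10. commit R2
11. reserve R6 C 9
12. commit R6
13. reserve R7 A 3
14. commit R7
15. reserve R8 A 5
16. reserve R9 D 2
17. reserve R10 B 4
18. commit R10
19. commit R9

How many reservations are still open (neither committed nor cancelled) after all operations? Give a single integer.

Step 1: reserve R1 D 5 -> on_hand[A=27 B=55 C=24 D=58 E=20] avail[A=27 B=55 C=24 D=53 E=20] open={R1}
Step 2: cancel R1 -> on_hand[A=27 B=55 C=24 D=58 E=20] avail[A=27 B=55 C=24 D=58 E=20] open={}
Step 3: reserve R2 B 7 -> on_hand[A=27 B=55 C=24 D=58 E=20] avail[A=27 B=48 C=24 D=58 E=20] open={R2}
Step 4: reserve R3 B 1 -> on_hand[A=27 B=55 C=24 D=58 E=20] avail[A=27 B=47 C=24 D=58 E=20] open={R2,R3}
Step 5: reserve R4 B 4 -> on_hand[A=27 B=55 C=24 D=58 E=20] avail[A=27 B=43 C=24 D=58 E=20] open={R2,R3,R4}
Step 6: commit R3 -> on_hand[A=27 B=54 C=24 D=58 E=20] avail[A=27 B=43 C=24 D=58 E=20] open={R2,R4}
Step 7: cancel R4 -> on_hand[A=27 B=54 C=24 D=58 E=20] avail[A=27 B=47 C=24 D=58 E=20] open={R2}
Step 8: reserve R5 B 3 -> on_hand[A=27 B=54 C=24 D=58 E=20] avail[A=27 B=44 C=24 D=58 E=20] open={R2,R5}
Step 9: cancel R5 -> on_hand[A=27 B=54 C=24 D=58 E=20] avail[A=27 B=47 C=24 D=58 E=20] open={R2}
Step 10: commit R2 -> on_hand[A=27 B=47 C=24 D=58 E=20] avail[A=27 B=47 C=24 D=58 E=20] open={}
Step 11: reserve R6 C 9 -> on_hand[A=27 B=47 C=24 D=58 E=20] avail[A=27 B=47 C=15 D=58 E=20] open={R6}
Step 12: commit R6 -> on_hand[A=27 B=47 C=15 D=58 E=20] avail[A=27 B=47 C=15 D=58 E=20] open={}
Step 13: reserve R7 A 3 -> on_hand[A=27 B=47 C=15 D=58 E=20] avail[A=24 B=47 C=15 D=58 E=20] open={R7}
Step 14: commit R7 -> on_hand[A=24 B=47 C=15 D=58 E=20] avail[A=24 B=47 C=15 D=58 E=20] open={}
Step 15: reserve R8 A 5 -> on_hand[A=24 B=47 C=15 D=58 E=20] avail[A=19 B=47 C=15 D=58 E=20] open={R8}
Step 16: reserve R9 D 2 -> on_hand[A=24 B=47 C=15 D=58 E=20] avail[A=19 B=47 C=15 D=56 E=20] open={R8,R9}
Step 17: reserve R10 B 4 -> on_hand[A=24 B=47 C=15 D=58 E=20] avail[A=19 B=43 C=15 D=56 E=20] open={R10,R8,R9}
Step 18: commit R10 -> on_hand[A=24 B=43 C=15 D=58 E=20] avail[A=19 B=43 C=15 D=56 E=20] open={R8,R9}
Step 19: commit R9 -> on_hand[A=24 B=43 C=15 D=56 E=20] avail[A=19 B=43 C=15 D=56 E=20] open={R8}
Open reservations: ['R8'] -> 1

Answer: 1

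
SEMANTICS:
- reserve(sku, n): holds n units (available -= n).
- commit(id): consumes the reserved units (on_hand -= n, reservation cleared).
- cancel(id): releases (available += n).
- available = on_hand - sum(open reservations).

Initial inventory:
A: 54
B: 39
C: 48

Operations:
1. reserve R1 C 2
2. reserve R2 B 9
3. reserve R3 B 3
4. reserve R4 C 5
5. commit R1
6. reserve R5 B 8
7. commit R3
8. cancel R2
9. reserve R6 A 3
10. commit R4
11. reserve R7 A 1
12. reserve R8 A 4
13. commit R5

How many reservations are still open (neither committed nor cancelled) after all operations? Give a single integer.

Step 1: reserve R1 C 2 -> on_hand[A=54 B=39 C=48] avail[A=54 B=39 C=46] open={R1}
Step 2: reserve R2 B 9 -> on_hand[A=54 B=39 C=48] avail[A=54 B=30 C=46] open={R1,R2}
Step 3: reserve R3 B 3 -> on_hand[A=54 B=39 C=48] avail[A=54 B=27 C=46] open={R1,R2,R3}
Step 4: reserve R4 C 5 -> on_hand[A=54 B=39 C=48] avail[A=54 B=27 C=41] open={R1,R2,R3,R4}
Step 5: commit R1 -> on_hand[A=54 B=39 C=46] avail[A=54 B=27 C=41] open={R2,R3,R4}
Step 6: reserve R5 B 8 -> on_hand[A=54 B=39 C=46] avail[A=54 B=19 C=41] open={R2,R3,R4,R5}
Step 7: commit R3 -> on_hand[A=54 B=36 C=46] avail[A=54 B=19 C=41] open={R2,R4,R5}
Step 8: cancel R2 -> on_hand[A=54 B=36 C=46] avail[A=54 B=28 C=41] open={R4,R5}
Step 9: reserve R6 A 3 -> on_hand[A=54 B=36 C=46] avail[A=51 B=28 C=41] open={R4,R5,R6}
Step 10: commit R4 -> on_hand[A=54 B=36 C=41] avail[A=51 B=28 C=41] open={R5,R6}
Step 11: reserve R7 A 1 -> on_hand[A=54 B=36 C=41] avail[A=50 B=28 C=41] open={R5,R6,R7}
Step 12: reserve R8 A 4 -> on_hand[A=54 B=36 C=41] avail[A=46 B=28 C=41] open={R5,R6,R7,R8}
Step 13: commit R5 -> on_hand[A=54 B=28 C=41] avail[A=46 B=28 C=41] open={R6,R7,R8}
Open reservations: ['R6', 'R7', 'R8'] -> 3

Answer: 3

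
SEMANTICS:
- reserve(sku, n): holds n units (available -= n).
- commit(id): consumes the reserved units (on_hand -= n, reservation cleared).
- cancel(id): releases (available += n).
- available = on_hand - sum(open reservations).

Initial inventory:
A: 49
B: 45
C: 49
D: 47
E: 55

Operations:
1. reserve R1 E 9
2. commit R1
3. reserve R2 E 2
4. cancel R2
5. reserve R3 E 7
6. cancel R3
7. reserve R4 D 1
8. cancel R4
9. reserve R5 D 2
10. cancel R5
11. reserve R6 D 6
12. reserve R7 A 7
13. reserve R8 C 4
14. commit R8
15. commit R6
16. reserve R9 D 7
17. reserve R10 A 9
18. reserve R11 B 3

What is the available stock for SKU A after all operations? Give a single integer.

Step 1: reserve R1 E 9 -> on_hand[A=49 B=45 C=49 D=47 E=55] avail[A=49 B=45 C=49 D=47 E=46] open={R1}
Step 2: commit R1 -> on_hand[A=49 B=45 C=49 D=47 E=46] avail[A=49 B=45 C=49 D=47 E=46] open={}
Step 3: reserve R2 E 2 -> on_hand[A=49 B=45 C=49 D=47 E=46] avail[A=49 B=45 C=49 D=47 E=44] open={R2}
Step 4: cancel R2 -> on_hand[A=49 B=45 C=49 D=47 E=46] avail[A=49 B=45 C=49 D=47 E=46] open={}
Step 5: reserve R3 E 7 -> on_hand[A=49 B=45 C=49 D=47 E=46] avail[A=49 B=45 C=49 D=47 E=39] open={R3}
Step 6: cancel R3 -> on_hand[A=49 B=45 C=49 D=47 E=46] avail[A=49 B=45 C=49 D=47 E=46] open={}
Step 7: reserve R4 D 1 -> on_hand[A=49 B=45 C=49 D=47 E=46] avail[A=49 B=45 C=49 D=46 E=46] open={R4}
Step 8: cancel R4 -> on_hand[A=49 B=45 C=49 D=47 E=46] avail[A=49 B=45 C=49 D=47 E=46] open={}
Step 9: reserve R5 D 2 -> on_hand[A=49 B=45 C=49 D=47 E=46] avail[A=49 B=45 C=49 D=45 E=46] open={R5}
Step 10: cancel R5 -> on_hand[A=49 B=45 C=49 D=47 E=46] avail[A=49 B=45 C=49 D=47 E=46] open={}
Step 11: reserve R6 D 6 -> on_hand[A=49 B=45 C=49 D=47 E=46] avail[A=49 B=45 C=49 D=41 E=46] open={R6}
Step 12: reserve R7 A 7 -> on_hand[A=49 B=45 C=49 D=47 E=46] avail[A=42 B=45 C=49 D=41 E=46] open={R6,R7}
Step 13: reserve R8 C 4 -> on_hand[A=49 B=45 C=49 D=47 E=46] avail[A=42 B=45 C=45 D=41 E=46] open={R6,R7,R8}
Step 14: commit R8 -> on_hand[A=49 B=45 C=45 D=47 E=46] avail[A=42 B=45 C=45 D=41 E=46] open={R6,R7}
Step 15: commit R6 -> on_hand[A=49 B=45 C=45 D=41 E=46] avail[A=42 B=45 C=45 D=41 E=46] open={R7}
Step 16: reserve R9 D 7 -> on_hand[A=49 B=45 C=45 D=41 E=46] avail[A=42 B=45 C=45 D=34 E=46] open={R7,R9}
Step 17: reserve R10 A 9 -> on_hand[A=49 B=45 C=45 D=41 E=46] avail[A=33 B=45 C=45 D=34 E=46] open={R10,R7,R9}
Step 18: reserve R11 B 3 -> on_hand[A=49 B=45 C=45 D=41 E=46] avail[A=33 B=42 C=45 D=34 E=46] open={R10,R11,R7,R9}
Final available[A] = 33

Answer: 33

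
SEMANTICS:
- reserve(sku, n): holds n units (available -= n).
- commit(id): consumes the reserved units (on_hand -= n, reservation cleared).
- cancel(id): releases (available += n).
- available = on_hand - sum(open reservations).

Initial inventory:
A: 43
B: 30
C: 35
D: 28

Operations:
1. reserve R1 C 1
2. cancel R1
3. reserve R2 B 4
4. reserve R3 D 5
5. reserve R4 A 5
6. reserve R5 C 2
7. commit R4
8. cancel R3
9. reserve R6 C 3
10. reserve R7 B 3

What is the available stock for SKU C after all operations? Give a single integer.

Step 1: reserve R1 C 1 -> on_hand[A=43 B=30 C=35 D=28] avail[A=43 B=30 C=34 D=28] open={R1}
Step 2: cancel R1 -> on_hand[A=43 B=30 C=35 D=28] avail[A=43 B=30 C=35 D=28] open={}
Step 3: reserve R2 B 4 -> on_hand[A=43 B=30 C=35 D=28] avail[A=43 B=26 C=35 D=28] open={R2}
Step 4: reserve R3 D 5 -> on_hand[A=43 B=30 C=35 D=28] avail[A=43 B=26 C=35 D=23] open={R2,R3}
Step 5: reserve R4 A 5 -> on_hand[A=43 B=30 C=35 D=28] avail[A=38 B=26 C=35 D=23] open={R2,R3,R4}
Step 6: reserve R5 C 2 -> on_hand[A=43 B=30 C=35 D=28] avail[A=38 B=26 C=33 D=23] open={R2,R3,R4,R5}
Step 7: commit R4 -> on_hand[A=38 B=30 C=35 D=28] avail[A=38 B=26 C=33 D=23] open={R2,R3,R5}
Step 8: cancel R3 -> on_hand[A=38 B=30 C=35 D=28] avail[A=38 B=26 C=33 D=28] open={R2,R5}
Step 9: reserve R6 C 3 -> on_hand[A=38 B=30 C=35 D=28] avail[A=38 B=26 C=30 D=28] open={R2,R5,R6}
Step 10: reserve R7 B 3 -> on_hand[A=38 B=30 C=35 D=28] avail[A=38 B=23 C=30 D=28] open={R2,R5,R6,R7}
Final available[C] = 30

Answer: 30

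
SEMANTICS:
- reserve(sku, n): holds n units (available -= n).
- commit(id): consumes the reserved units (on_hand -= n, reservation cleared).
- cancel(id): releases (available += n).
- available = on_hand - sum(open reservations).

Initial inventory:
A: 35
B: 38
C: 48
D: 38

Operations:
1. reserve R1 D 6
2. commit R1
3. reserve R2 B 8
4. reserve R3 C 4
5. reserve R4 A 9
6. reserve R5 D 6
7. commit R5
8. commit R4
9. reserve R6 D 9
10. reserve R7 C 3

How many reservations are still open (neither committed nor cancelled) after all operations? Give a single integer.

Step 1: reserve R1 D 6 -> on_hand[A=35 B=38 C=48 D=38] avail[A=35 B=38 C=48 D=32] open={R1}
Step 2: commit R1 -> on_hand[A=35 B=38 C=48 D=32] avail[A=35 B=38 C=48 D=32] open={}
Step 3: reserve R2 B 8 -> on_hand[A=35 B=38 C=48 D=32] avail[A=35 B=30 C=48 D=32] open={R2}
Step 4: reserve R3 C 4 -> on_hand[A=35 B=38 C=48 D=32] avail[A=35 B=30 C=44 D=32] open={R2,R3}
Step 5: reserve R4 A 9 -> on_hand[A=35 B=38 C=48 D=32] avail[A=26 B=30 C=44 D=32] open={R2,R3,R4}
Step 6: reserve R5 D 6 -> on_hand[A=35 B=38 C=48 D=32] avail[A=26 B=30 C=44 D=26] open={R2,R3,R4,R5}
Step 7: commit R5 -> on_hand[A=35 B=38 C=48 D=26] avail[A=26 B=30 C=44 D=26] open={R2,R3,R4}
Step 8: commit R4 -> on_hand[A=26 B=38 C=48 D=26] avail[A=26 B=30 C=44 D=26] open={R2,R3}
Step 9: reserve R6 D 9 -> on_hand[A=26 B=38 C=48 D=26] avail[A=26 B=30 C=44 D=17] open={R2,R3,R6}
Step 10: reserve R7 C 3 -> on_hand[A=26 B=38 C=48 D=26] avail[A=26 B=30 C=41 D=17] open={R2,R3,R6,R7}
Open reservations: ['R2', 'R3', 'R6', 'R7'] -> 4

Answer: 4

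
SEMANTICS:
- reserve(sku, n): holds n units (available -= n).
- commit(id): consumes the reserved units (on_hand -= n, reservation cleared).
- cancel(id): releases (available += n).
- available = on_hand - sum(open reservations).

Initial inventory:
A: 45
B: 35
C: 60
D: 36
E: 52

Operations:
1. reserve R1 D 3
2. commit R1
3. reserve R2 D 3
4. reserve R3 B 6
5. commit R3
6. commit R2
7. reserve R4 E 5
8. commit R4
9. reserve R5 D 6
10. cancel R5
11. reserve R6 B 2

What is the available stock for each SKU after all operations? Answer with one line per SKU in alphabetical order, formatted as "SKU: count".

Answer: A: 45
B: 27
C: 60
D: 30
E: 47

Derivation:
Step 1: reserve R1 D 3 -> on_hand[A=45 B=35 C=60 D=36 E=52] avail[A=45 B=35 C=60 D=33 E=52] open={R1}
Step 2: commit R1 -> on_hand[A=45 B=35 C=60 D=33 E=52] avail[A=45 B=35 C=60 D=33 E=52] open={}
Step 3: reserve R2 D 3 -> on_hand[A=45 B=35 C=60 D=33 E=52] avail[A=45 B=35 C=60 D=30 E=52] open={R2}
Step 4: reserve R3 B 6 -> on_hand[A=45 B=35 C=60 D=33 E=52] avail[A=45 B=29 C=60 D=30 E=52] open={R2,R3}
Step 5: commit R3 -> on_hand[A=45 B=29 C=60 D=33 E=52] avail[A=45 B=29 C=60 D=30 E=52] open={R2}
Step 6: commit R2 -> on_hand[A=45 B=29 C=60 D=30 E=52] avail[A=45 B=29 C=60 D=30 E=52] open={}
Step 7: reserve R4 E 5 -> on_hand[A=45 B=29 C=60 D=30 E=52] avail[A=45 B=29 C=60 D=30 E=47] open={R4}
Step 8: commit R4 -> on_hand[A=45 B=29 C=60 D=30 E=47] avail[A=45 B=29 C=60 D=30 E=47] open={}
Step 9: reserve R5 D 6 -> on_hand[A=45 B=29 C=60 D=30 E=47] avail[A=45 B=29 C=60 D=24 E=47] open={R5}
Step 10: cancel R5 -> on_hand[A=45 B=29 C=60 D=30 E=47] avail[A=45 B=29 C=60 D=30 E=47] open={}
Step 11: reserve R6 B 2 -> on_hand[A=45 B=29 C=60 D=30 E=47] avail[A=45 B=27 C=60 D=30 E=47] open={R6}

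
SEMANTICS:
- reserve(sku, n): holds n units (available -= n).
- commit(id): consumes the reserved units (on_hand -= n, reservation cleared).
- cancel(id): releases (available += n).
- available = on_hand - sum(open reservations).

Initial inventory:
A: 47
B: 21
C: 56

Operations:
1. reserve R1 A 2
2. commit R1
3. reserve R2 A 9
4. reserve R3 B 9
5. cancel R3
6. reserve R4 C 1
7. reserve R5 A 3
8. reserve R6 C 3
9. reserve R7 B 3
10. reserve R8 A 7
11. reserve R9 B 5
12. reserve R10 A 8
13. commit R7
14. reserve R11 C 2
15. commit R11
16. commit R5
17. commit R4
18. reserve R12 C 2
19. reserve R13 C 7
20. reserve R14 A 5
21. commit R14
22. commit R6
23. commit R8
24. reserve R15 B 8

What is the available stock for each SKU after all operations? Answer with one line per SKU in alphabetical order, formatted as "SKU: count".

Answer: A: 13
B: 5
C: 41

Derivation:
Step 1: reserve R1 A 2 -> on_hand[A=47 B=21 C=56] avail[A=45 B=21 C=56] open={R1}
Step 2: commit R1 -> on_hand[A=45 B=21 C=56] avail[A=45 B=21 C=56] open={}
Step 3: reserve R2 A 9 -> on_hand[A=45 B=21 C=56] avail[A=36 B=21 C=56] open={R2}
Step 4: reserve R3 B 9 -> on_hand[A=45 B=21 C=56] avail[A=36 B=12 C=56] open={R2,R3}
Step 5: cancel R3 -> on_hand[A=45 B=21 C=56] avail[A=36 B=21 C=56] open={R2}
Step 6: reserve R4 C 1 -> on_hand[A=45 B=21 C=56] avail[A=36 B=21 C=55] open={R2,R4}
Step 7: reserve R5 A 3 -> on_hand[A=45 B=21 C=56] avail[A=33 B=21 C=55] open={R2,R4,R5}
Step 8: reserve R6 C 3 -> on_hand[A=45 B=21 C=56] avail[A=33 B=21 C=52] open={R2,R4,R5,R6}
Step 9: reserve R7 B 3 -> on_hand[A=45 B=21 C=56] avail[A=33 B=18 C=52] open={R2,R4,R5,R6,R7}
Step 10: reserve R8 A 7 -> on_hand[A=45 B=21 C=56] avail[A=26 B=18 C=52] open={R2,R4,R5,R6,R7,R8}
Step 11: reserve R9 B 5 -> on_hand[A=45 B=21 C=56] avail[A=26 B=13 C=52] open={R2,R4,R5,R6,R7,R8,R9}
Step 12: reserve R10 A 8 -> on_hand[A=45 B=21 C=56] avail[A=18 B=13 C=52] open={R10,R2,R4,R5,R6,R7,R8,R9}
Step 13: commit R7 -> on_hand[A=45 B=18 C=56] avail[A=18 B=13 C=52] open={R10,R2,R4,R5,R6,R8,R9}
Step 14: reserve R11 C 2 -> on_hand[A=45 B=18 C=56] avail[A=18 B=13 C=50] open={R10,R11,R2,R4,R5,R6,R8,R9}
Step 15: commit R11 -> on_hand[A=45 B=18 C=54] avail[A=18 B=13 C=50] open={R10,R2,R4,R5,R6,R8,R9}
Step 16: commit R5 -> on_hand[A=42 B=18 C=54] avail[A=18 B=13 C=50] open={R10,R2,R4,R6,R8,R9}
Step 17: commit R4 -> on_hand[A=42 B=18 C=53] avail[A=18 B=13 C=50] open={R10,R2,R6,R8,R9}
Step 18: reserve R12 C 2 -> on_hand[A=42 B=18 C=53] avail[A=18 B=13 C=48] open={R10,R12,R2,R6,R8,R9}
Step 19: reserve R13 C 7 -> on_hand[A=42 B=18 C=53] avail[A=18 B=13 C=41] open={R10,R12,R13,R2,R6,R8,R9}
Step 20: reserve R14 A 5 -> on_hand[A=42 B=18 C=53] avail[A=13 B=13 C=41] open={R10,R12,R13,R14,R2,R6,R8,R9}
Step 21: commit R14 -> on_hand[A=37 B=18 C=53] avail[A=13 B=13 C=41] open={R10,R12,R13,R2,R6,R8,R9}
Step 22: commit R6 -> on_hand[A=37 B=18 C=50] avail[A=13 B=13 C=41] open={R10,R12,R13,R2,R8,R9}
Step 23: commit R8 -> on_hand[A=30 B=18 C=50] avail[A=13 B=13 C=41] open={R10,R12,R13,R2,R9}
Step 24: reserve R15 B 8 -> on_hand[A=30 B=18 C=50] avail[A=13 B=5 C=41] open={R10,R12,R13,R15,R2,R9}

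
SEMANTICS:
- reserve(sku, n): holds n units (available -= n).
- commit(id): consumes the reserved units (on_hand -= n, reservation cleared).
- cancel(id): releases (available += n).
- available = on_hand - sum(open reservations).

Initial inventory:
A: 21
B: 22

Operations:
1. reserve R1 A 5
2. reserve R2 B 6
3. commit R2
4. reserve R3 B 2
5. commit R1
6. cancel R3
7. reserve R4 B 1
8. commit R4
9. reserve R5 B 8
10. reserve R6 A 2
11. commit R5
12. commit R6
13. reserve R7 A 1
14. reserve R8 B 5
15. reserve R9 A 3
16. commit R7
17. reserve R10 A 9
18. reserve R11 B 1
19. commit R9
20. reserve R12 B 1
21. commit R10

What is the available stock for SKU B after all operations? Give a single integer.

Answer: 0

Derivation:
Step 1: reserve R1 A 5 -> on_hand[A=21 B=22] avail[A=16 B=22] open={R1}
Step 2: reserve R2 B 6 -> on_hand[A=21 B=22] avail[A=16 B=16] open={R1,R2}
Step 3: commit R2 -> on_hand[A=21 B=16] avail[A=16 B=16] open={R1}
Step 4: reserve R3 B 2 -> on_hand[A=21 B=16] avail[A=16 B=14] open={R1,R3}
Step 5: commit R1 -> on_hand[A=16 B=16] avail[A=16 B=14] open={R3}
Step 6: cancel R3 -> on_hand[A=16 B=16] avail[A=16 B=16] open={}
Step 7: reserve R4 B 1 -> on_hand[A=16 B=16] avail[A=16 B=15] open={R4}
Step 8: commit R4 -> on_hand[A=16 B=15] avail[A=16 B=15] open={}
Step 9: reserve R5 B 8 -> on_hand[A=16 B=15] avail[A=16 B=7] open={R5}
Step 10: reserve R6 A 2 -> on_hand[A=16 B=15] avail[A=14 B=7] open={R5,R6}
Step 11: commit R5 -> on_hand[A=16 B=7] avail[A=14 B=7] open={R6}
Step 12: commit R6 -> on_hand[A=14 B=7] avail[A=14 B=7] open={}
Step 13: reserve R7 A 1 -> on_hand[A=14 B=7] avail[A=13 B=7] open={R7}
Step 14: reserve R8 B 5 -> on_hand[A=14 B=7] avail[A=13 B=2] open={R7,R8}
Step 15: reserve R9 A 3 -> on_hand[A=14 B=7] avail[A=10 B=2] open={R7,R8,R9}
Step 16: commit R7 -> on_hand[A=13 B=7] avail[A=10 B=2] open={R8,R9}
Step 17: reserve R10 A 9 -> on_hand[A=13 B=7] avail[A=1 B=2] open={R10,R8,R9}
Step 18: reserve R11 B 1 -> on_hand[A=13 B=7] avail[A=1 B=1] open={R10,R11,R8,R9}
Step 19: commit R9 -> on_hand[A=10 B=7] avail[A=1 B=1] open={R10,R11,R8}
Step 20: reserve R12 B 1 -> on_hand[A=10 B=7] avail[A=1 B=0] open={R10,R11,R12,R8}
Step 21: commit R10 -> on_hand[A=1 B=7] avail[A=1 B=0] open={R11,R12,R8}
Final available[B] = 0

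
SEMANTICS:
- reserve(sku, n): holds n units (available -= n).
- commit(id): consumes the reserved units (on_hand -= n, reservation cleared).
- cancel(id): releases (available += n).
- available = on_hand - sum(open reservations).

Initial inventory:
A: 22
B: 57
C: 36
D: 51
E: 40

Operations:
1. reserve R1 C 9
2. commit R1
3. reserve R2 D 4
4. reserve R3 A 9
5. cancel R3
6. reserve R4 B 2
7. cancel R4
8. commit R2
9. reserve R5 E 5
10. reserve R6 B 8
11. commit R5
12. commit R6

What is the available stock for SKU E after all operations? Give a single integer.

Answer: 35

Derivation:
Step 1: reserve R1 C 9 -> on_hand[A=22 B=57 C=36 D=51 E=40] avail[A=22 B=57 C=27 D=51 E=40] open={R1}
Step 2: commit R1 -> on_hand[A=22 B=57 C=27 D=51 E=40] avail[A=22 B=57 C=27 D=51 E=40] open={}
Step 3: reserve R2 D 4 -> on_hand[A=22 B=57 C=27 D=51 E=40] avail[A=22 B=57 C=27 D=47 E=40] open={R2}
Step 4: reserve R3 A 9 -> on_hand[A=22 B=57 C=27 D=51 E=40] avail[A=13 B=57 C=27 D=47 E=40] open={R2,R3}
Step 5: cancel R3 -> on_hand[A=22 B=57 C=27 D=51 E=40] avail[A=22 B=57 C=27 D=47 E=40] open={R2}
Step 6: reserve R4 B 2 -> on_hand[A=22 B=57 C=27 D=51 E=40] avail[A=22 B=55 C=27 D=47 E=40] open={R2,R4}
Step 7: cancel R4 -> on_hand[A=22 B=57 C=27 D=51 E=40] avail[A=22 B=57 C=27 D=47 E=40] open={R2}
Step 8: commit R2 -> on_hand[A=22 B=57 C=27 D=47 E=40] avail[A=22 B=57 C=27 D=47 E=40] open={}
Step 9: reserve R5 E 5 -> on_hand[A=22 B=57 C=27 D=47 E=40] avail[A=22 B=57 C=27 D=47 E=35] open={R5}
Step 10: reserve R6 B 8 -> on_hand[A=22 B=57 C=27 D=47 E=40] avail[A=22 B=49 C=27 D=47 E=35] open={R5,R6}
Step 11: commit R5 -> on_hand[A=22 B=57 C=27 D=47 E=35] avail[A=22 B=49 C=27 D=47 E=35] open={R6}
Step 12: commit R6 -> on_hand[A=22 B=49 C=27 D=47 E=35] avail[A=22 B=49 C=27 D=47 E=35] open={}
Final available[E] = 35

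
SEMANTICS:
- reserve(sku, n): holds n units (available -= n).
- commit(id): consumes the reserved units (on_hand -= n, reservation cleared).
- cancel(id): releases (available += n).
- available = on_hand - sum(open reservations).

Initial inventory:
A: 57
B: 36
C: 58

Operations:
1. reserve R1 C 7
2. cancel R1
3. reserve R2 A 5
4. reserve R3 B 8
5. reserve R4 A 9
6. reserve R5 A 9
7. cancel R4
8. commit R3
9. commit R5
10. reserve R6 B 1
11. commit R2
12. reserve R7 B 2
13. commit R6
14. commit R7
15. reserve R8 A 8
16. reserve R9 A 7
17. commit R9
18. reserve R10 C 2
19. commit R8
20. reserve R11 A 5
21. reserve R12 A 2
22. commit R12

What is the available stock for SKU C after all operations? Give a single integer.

Step 1: reserve R1 C 7 -> on_hand[A=57 B=36 C=58] avail[A=57 B=36 C=51] open={R1}
Step 2: cancel R1 -> on_hand[A=57 B=36 C=58] avail[A=57 B=36 C=58] open={}
Step 3: reserve R2 A 5 -> on_hand[A=57 B=36 C=58] avail[A=52 B=36 C=58] open={R2}
Step 4: reserve R3 B 8 -> on_hand[A=57 B=36 C=58] avail[A=52 B=28 C=58] open={R2,R3}
Step 5: reserve R4 A 9 -> on_hand[A=57 B=36 C=58] avail[A=43 B=28 C=58] open={R2,R3,R4}
Step 6: reserve R5 A 9 -> on_hand[A=57 B=36 C=58] avail[A=34 B=28 C=58] open={R2,R3,R4,R5}
Step 7: cancel R4 -> on_hand[A=57 B=36 C=58] avail[A=43 B=28 C=58] open={R2,R3,R5}
Step 8: commit R3 -> on_hand[A=57 B=28 C=58] avail[A=43 B=28 C=58] open={R2,R5}
Step 9: commit R5 -> on_hand[A=48 B=28 C=58] avail[A=43 B=28 C=58] open={R2}
Step 10: reserve R6 B 1 -> on_hand[A=48 B=28 C=58] avail[A=43 B=27 C=58] open={R2,R6}
Step 11: commit R2 -> on_hand[A=43 B=28 C=58] avail[A=43 B=27 C=58] open={R6}
Step 12: reserve R7 B 2 -> on_hand[A=43 B=28 C=58] avail[A=43 B=25 C=58] open={R6,R7}
Step 13: commit R6 -> on_hand[A=43 B=27 C=58] avail[A=43 B=25 C=58] open={R7}
Step 14: commit R7 -> on_hand[A=43 B=25 C=58] avail[A=43 B=25 C=58] open={}
Step 15: reserve R8 A 8 -> on_hand[A=43 B=25 C=58] avail[A=35 B=25 C=58] open={R8}
Step 16: reserve R9 A 7 -> on_hand[A=43 B=25 C=58] avail[A=28 B=25 C=58] open={R8,R9}
Step 17: commit R9 -> on_hand[A=36 B=25 C=58] avail[A=28 B=25 C=58] open={R8}
Step 18: reserve R10 C 2 -> on_hand[A=36 B=25 C=58] avail[A=28 B=25 C=56] open={R10,R8}
Step 19: commit R8 -> on_hand[A=28 B=25 C=58] avail[A=28 B=25 C=56] open={R10}
Step 20: reserve R11 A 5 -> on_hand[A=28 B=25 C=58] avail[A=23 B=25 C=56] open={R10,R11}
Step 21: reserve R12 A 2 -> on_hand[A=28 B=25 C=58] avail[A=21 B=25 C=56] open={R10,R11,R12}
Step 22: commit R12 -> on_hand[A=26 B=25 C=58] avail[A=21 B=25 C=56] open={R10,R11}
Final available[C] = 56

Answer: 56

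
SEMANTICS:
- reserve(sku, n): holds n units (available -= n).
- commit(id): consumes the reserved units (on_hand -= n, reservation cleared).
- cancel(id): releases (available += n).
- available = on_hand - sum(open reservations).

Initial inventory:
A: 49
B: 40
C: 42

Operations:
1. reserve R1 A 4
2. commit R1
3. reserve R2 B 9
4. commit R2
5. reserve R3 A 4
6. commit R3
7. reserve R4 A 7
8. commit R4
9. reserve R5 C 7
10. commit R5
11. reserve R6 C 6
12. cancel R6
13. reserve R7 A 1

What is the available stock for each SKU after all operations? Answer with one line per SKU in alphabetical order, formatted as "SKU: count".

Step 1: reserve R1 A 4 -> on_hand[A=49 B=40 C=42] avail[A=45 B=40 C=42] open={R1}
Step 2: commit R1 -> on_hand[A=45 B=40 C=42] avail[A=45 B=40 C=42] open={}
Step 3: reserve R2 B 9 -> on_hand[A=45 B=40 C=42] avail[A=45 B=31 C=42] open={R2}
Step 4: commit R2 -> on_hand[A=45 B=31 C=42] avail[A=45 B=31 C=42] open={}
Step 5: reserve R3 A 4 -> on_hand[A=45 B=31 C=42] avail[A=41 B=31 C=42] open={R3}
Step 6: commit R3 -> on_hand[A=41 B=31 C=42] avail[A=41 B=31 C=42] open={}
Step 7: reserve R4 A 7 -> on_hand[A=41 B=31 C=42] avail[A=34 B=31 C=42] open={R4}
Step 8: commit R4 -> on_hand[A=34 B=31 C=42] avail[A=34 B=31 C=42] open={}
Step 9: reserve R5 C 7 -> on_hand[A=34 B=31 C=42] avail[A=34 B=31 C=35] open={R5}
Step 10: commit R5 -> on_hand[A=34 B=31 C=35] avail[A=34 B=31 C=35] open={}
Step 11: reserve R6 C 6 -> on_hand[A=34 B=31 C=35] avail[A=34 B=31 C=29] open={R6}
Step 12: cancel R6 -> on_hand[A=34 B=31 C=35] avail[A=34 B=31 C=35] open={}
Step 13: reserve R7 A 1 -> on_hand[A=34 B=31 C=35] avail[A=33 B=31 C=35] open={R7}

Answer: A: 33
B: 31
C: 35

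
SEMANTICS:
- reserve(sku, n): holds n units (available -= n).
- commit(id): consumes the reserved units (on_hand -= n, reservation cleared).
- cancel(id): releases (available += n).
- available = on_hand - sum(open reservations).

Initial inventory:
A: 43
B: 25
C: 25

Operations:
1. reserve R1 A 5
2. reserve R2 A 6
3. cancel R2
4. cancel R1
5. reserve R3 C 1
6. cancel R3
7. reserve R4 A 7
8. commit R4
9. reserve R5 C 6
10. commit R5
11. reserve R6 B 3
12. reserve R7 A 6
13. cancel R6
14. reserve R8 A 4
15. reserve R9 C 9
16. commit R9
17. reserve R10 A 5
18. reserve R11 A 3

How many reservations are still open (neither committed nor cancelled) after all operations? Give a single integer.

Step 1: reserve R1 A 5 -> on_hand[A=43 B=25 C=25] avail[A=38 B=25 C=25] open={R1}
Step 2: reserve R2 A 6 -> on_hand[A=43 B=25 C=25] avail[A=32 B=25 C=25] open={R1,R2}
Step 3: cancel R2 -> on_hand[A=43 B=25 C=25] avail[A=38 B=25 C=25] open={R1}
Step 4: cancel R1 -> on_hand[A=43 B=25 C=25] avail[A=43 B=25 C=25] open={}
Step 5: reserve R3 C 1 -> on_hand[A=43 B=25 C=25] avail[A=43 B=25 C=24] open={R3}
Step 6: cancel R3 -> on_hand[A=43 B=25 C=25] avail[A=43 B=25 C=25] open={}
Step 7: reserve R4 A 7 -> on_hand[A=43 B=25 C=25] avail[A=36 B=25 C=25] open={R4}
Step 8: commit R4 -> on_hand[A=36 B=25 C=25] avail[A=36 B=25 C=25] open={}
Step 9: reserve R5 C 6 -> on_hand[A=36 B=25 C=25] avail[A=36 B=25 C=19] open={R5}
Step 10: commit R5 -> on_hand[A=36 B=25 C=19] avail[A=36 B=25 C=19] open={}
Step 11: reserve R6 B 3 -> on_hand[A=36 B=25 C=19] avail[A=36 B=22 C=19] open={R6}
Step 12: reserve R7 A 6 -> on_hand[A=36 B=25 C=19] avail[A=30 B=22 C=19] open={R6,R7}
Step 13: cancel R6 -> on_hand[A=36 B=25 C=19] avail[A=30 B=25 C=19] open={R7}
Step 14: reserve R8 A 4 -> on_hand[A=36 B=25 C=19] avail[A=26 B=25 C=19] open={R7,R8}
Step 15: reserve R9 C 9 -> on_hand[A=36 B=25 C=19] avail[A=26 B=25 C=10] open={R7,R8,R9}
Step 16: commit R9 -> on_hand[A=36 B=25 C=10] avail[A=26 B=25 C=10] open={R7,R8}
Step 17: reserve R10 A 5 -> on_hand[A=36 B=25 C=10] avail[A=21 B=25 C=10] open={R10,R7,R8}
Step 18: reserve R11 A 3 -> on_hand[A=36 B=25 C=10] avail[A=18 B=25 C=10] open={R10,R11,R7,R8}
Open reservations: ['R10', 'R11', 'R7', 'R8'] -> 4

Answer: 4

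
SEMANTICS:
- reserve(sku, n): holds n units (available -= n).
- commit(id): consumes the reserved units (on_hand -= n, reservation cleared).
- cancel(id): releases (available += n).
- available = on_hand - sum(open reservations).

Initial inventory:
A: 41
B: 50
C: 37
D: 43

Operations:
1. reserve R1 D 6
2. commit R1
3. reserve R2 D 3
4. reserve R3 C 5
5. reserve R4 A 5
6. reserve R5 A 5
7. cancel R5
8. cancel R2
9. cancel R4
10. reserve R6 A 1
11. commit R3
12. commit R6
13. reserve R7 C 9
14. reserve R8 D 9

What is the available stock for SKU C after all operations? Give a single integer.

Answer: 23

Derivation:
Step 1: reserve R1 D 6 -> on_hand[A=41 B=50 C=37 D=43] avail[A=41 B=50 C=37 D=37] open={R1}
Step 2: commit R1 -> on_hand[A=41 B=50 C=37 D=37] avail[A=41 B=50 C=37 D=37] open={}
Step 3: reserve R2 D 3 -> on_hand[A=41 B=50 C=37 D=37] avail[A=41 B=50 C=37 D=34] open={R2}
Step 4: reserve R3 C 5 -> on_hand[A=41 B=50 C=37 D=37] avail[A=41 B=50 C=32 D=34] open={R2,R3}
Step 5: reserve R4 A 5 -> on_hand[A=41 B=50 C=37 D=37] avail[A=36 B=50 C=32 D=34] open={R2,R3,R4}
Step 6: reserve R5 A 5 -> on_hand[A=41 B=50 C=37 D=37] avail[A=31 B=50 C=32 D=34] open={R2,R3,R4,R5}
Step 7: cancel R5 -> on_hand[A=41 B=50 C=37 D=37] avail[A=36 B=50 C=32 D=34] open={R2,R3,R4}
Step 8: cancel R2 -> on_hand[A=41 B=50 C=37 D=37] avail[A=36 B=50 C=32 D=37] open={R3,R4}
Step 9: cancel R4 -> on_hand[A=41 B=50 C=37 D=37] avail[A=41 B=50 C=32 D=37] open={R3}
Step 10: reserve R6 A 1 -> on_hand[A=41 B=50 C=37 D=37] avail[A=40 B=50 C=32 D=37] open={R3,R6}
Step 11: commit R3 -> on_hand[A=41 B=50 C=32 D=37] avail[A=40 B=50 C=32 D=37] open={R6}
Step 12: commit R6 -> on_hand[A=40 B=50 C=32 D=37] avail[A=40 B=50 C=32 D=37] open={}
Step 13: reserve R7 C 9 -> on_hand[A=40 B=50 C=32 D=37] avail[A=40 B=50 C=23 D=37] open={R7}
Step 14: reserve R8 D 9 -> on_hand[A=40 B=50 C=32 D=37] avail[A=40 B=50 C=23 D=28] open={R7,R8}
Final available[C] = 23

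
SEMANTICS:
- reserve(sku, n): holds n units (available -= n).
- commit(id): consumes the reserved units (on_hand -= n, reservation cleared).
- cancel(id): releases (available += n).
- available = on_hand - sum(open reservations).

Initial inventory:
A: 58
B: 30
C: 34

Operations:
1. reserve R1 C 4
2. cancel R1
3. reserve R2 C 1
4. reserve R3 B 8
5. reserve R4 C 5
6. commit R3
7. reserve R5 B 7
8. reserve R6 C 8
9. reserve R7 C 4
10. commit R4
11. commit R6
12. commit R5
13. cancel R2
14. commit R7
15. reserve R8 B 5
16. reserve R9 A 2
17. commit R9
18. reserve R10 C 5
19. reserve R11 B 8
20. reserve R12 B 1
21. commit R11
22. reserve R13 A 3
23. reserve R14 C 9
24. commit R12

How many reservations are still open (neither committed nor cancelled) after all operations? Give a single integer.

Step 1: reserve R1 C 4 -> on_hand[A=58 B=30 C=34] avail[A=58 B=30 C=30] open={R1}
Step 2: cancel R1 -> on_hand[A=58 B=30 C=34] avail[A=58 B=30 C=34] open={}
Step 3: reserve R2 C 1 -> on_hand[A=58 B=30 C=34] avail[A=58 B=30 C=33] open={R2}
Step 4: reserve R3 B 8 -> on_hand[A=58 B=30 C=34] avail[A=58 B=22 C=33] open={R2,R3}
Step 5: reserve R4 C 5 -> on_hand[A=58 B=30 C=34] avail[A=58 B=22 C=28] open={R2,R3,R4}
Step 6: commit R3 -> on_hand[A=58 B=22 C=34] avail[A=58 B=22 C=28] open={R2,R4}
Step 7: reserve R5 B 7 -> on_hand[A=58 B=22 C=34] avail[A=58 B=15 C=28] open={R2,R4,R5}
Step 8: reserve R6 C 8 -> on_hand[A=58 B=22 C=34] avail[A=58 B=15 C=20] open={R2,R4,R5,R6}
Step 9: reserve R7 C 4 -> on_hand[A=58 B=22 C=34] avail[A=58 B=15 C=16] open={R2,R4,R5,R6,R7}
Step 10: commit R4 -> on_hand[A=58 B=22 C=29] avail[A=58 B=15 C=16] open={R2,R5,R6,R7}
Step 11: commit R6 -> on_hand[A=58 B=22 C=21] avail[A=58 B=15 C=16] open={R2,R5,R7}
Step 12: commit R5 -> on_hand[A=58 B=15 C=21] avail[A=58 B=15 C=16] open={R2,R7}
Step 13: cancel R2 -> on_hand[A=58 B=15 C=21] avail[A=58 B=15 C=17] open={R7}
Step 14: commit R7 -> on_hand[A=58 B=15 C=17] avail[A=58 B=15 C=17] open={}
Step 15: reserve R8 B 5 -> on_hand[A=58 B=15 C=17] avail[A=58 B=10 C=17] open={R8}
Step 16: reserve R9 A 2 -> on_hand[A=58 B=15 C=17] avail[A=56 B=10 C=17] open={R8,R9}
Step 17: commit R9 -> on_hand[A=56 B=15 C=17] avail[A=56 B=10 C=17] open={R8}
Step 18: reserve R10 C 5 -> on_hand[A=56 B=15 C=17] avail[A=56 B=10 C=12] open={R10,R8}
Step 19: reserve R11 B 8 -> on_hand[A=56 B=15 C=17] avail[A=56 B=2 C=12] open={R10,R11,R8}
Step 20: reserve R12 B 1 -> on_hand[A=56 B=15 C=17] avail[A=56 B=1 C=12] open={R10,R11,R12,R8}
Step 21: commit R11 -> on_hand[A=56 B=7 C=17] avail[A=56 B=1 C=12] open={R10,R12,R8}
Step 22: reserve R13 A 3 -> on_hand[A=56 B=7 C=17] avail[A=53 B=1 C=12] open={R10,R12,R13,R8}
Step 23: reserve R14 C 9 -> on_hand[A=56 B=7 C=17] avail[A=53 B=1 C=3] open={R10,R12,R13,R14,R8}
Step 24: commit R12 -> on_hand[A=56 B=6 C=17] avail[A=53 B=1 C=3] open={R10,R13,R14,R8}
Open reservations: ['R10', 'R13', 'R14', 'R8'] -> 4

Answer: 4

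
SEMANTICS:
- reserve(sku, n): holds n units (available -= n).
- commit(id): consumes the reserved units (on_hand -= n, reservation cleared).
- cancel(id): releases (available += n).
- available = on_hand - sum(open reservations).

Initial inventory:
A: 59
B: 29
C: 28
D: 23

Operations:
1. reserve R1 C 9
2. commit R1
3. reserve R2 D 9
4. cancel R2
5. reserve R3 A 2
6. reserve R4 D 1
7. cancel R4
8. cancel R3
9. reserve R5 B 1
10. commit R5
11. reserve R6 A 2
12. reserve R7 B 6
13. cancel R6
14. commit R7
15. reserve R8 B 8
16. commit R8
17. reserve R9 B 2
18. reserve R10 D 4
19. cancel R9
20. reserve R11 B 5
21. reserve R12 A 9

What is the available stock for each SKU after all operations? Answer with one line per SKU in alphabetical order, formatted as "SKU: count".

Step 1: reserve R1 C 9 -> on_hand[A=59 B=29 C=28 D=23] avail[A=59 B=29 C=19 D=23] open={R1}
Step 2: commit R1 -> on_hand[A=59 B=29 C=19 D=23] avail[A=59 B=29 C=19 D=23] open={}
Step 3: reserve R2 D 9 -> on_hand[A=59 B=29 C=19 D=23] avail[A=59 B=29 C=19 D=14] open={R2}
Step 4: cancel R2 -> on_hand[A=59 B=29 C=19 D=23] avail[A=59 B=29 C=19 D=23] open={}
Step 5: reserve R3 A 2 -> on_hand[A=59 B=29 C=19 D=23] avail[A=57 B=29 C=19 D=23] open={R3}
Step 6: reserve R4 D 1 -> on_hand[A=59 B=29 C=19 D=23] avail[A=57 B=29 C=19 D=22] open={R3,R4}
Step 7: cancel R4 -> on_hand[A=59 B=29 C=19 D=23] avail[A=57 B=29 C=19 D=23] open={R3}
Step 8: cancel R3 -> on_hand[A=59 B=29 C=19 D=23] avail[A=59 B=29 C=19 D=23] open={}
Step 9: reserve R5 B 1 -> on_hand[A=59 B=29 C=19 D=23] avail[A=59 B=28 C=19 D=23] open={R5}
Step 10: commit R5 -> on_hand[A=59 B=28 C=19 D=23] avail[A=59 B=28 C=19 D=23] open={}
Step 11: reserve R6 A 2 -> on_hand[A=59 B=28 C=19 D=23] avail[A=57 B=28 C=19 D=23] open={R6}
Step 12: reserve R7 B 6 -> on_hand[A=59 B=28 C=19 D=23] avail[A=57 B=22 C=19 D=23] open={R6,R7}
Step 13: cancel R6 -> on_hand[A=59 B=28 C=19 D=23] avail[A=59 B=22 C=19 D=23] open={R7}
Step 14: commit R7 -> on_hand[A=59 B=22 C=19 D=23] avail[A=59 B=22 C=19 D=23] open={}
Step 15: reserve R8 B 8 -> on_hand[A=59 B=22 C=19 D=23] avail[A=59 B=14 C=19 D=23] open={R8}
Step 16: commit R8 -> on_hand[A=59 B=14 C=19 D=23] avail[A=59 B=14 C=19 D=23] open={}
Step 17: reserve R9 B 2 -> on_hand[A=59 B=14 C=19 D=23] avail[A=59 B=12 C=19 D=23] open={R9}
Step 18: reserve R10 D 4 -> on_hand[A=59 B=14 C=19 D=23] avail[A=59 B=12 C=19 D=19] open={R10,R9}
Step 19: cancel R9 -> on_hand[A=59 B=14 C=19 D=23] avail[A=59 B=14 C=19 D=19] open={R10}
Step 20: reserve R11 B 5 -> on_hand[A=59 B=14 C=19 D=23] avail[A=59 B=9 C=19 D=19] open={R10,R11}
Step 21: reserve R12 A 9 -> on_hand[A=59 B=14 C=19 D=23] avail[A=50 B=9 C=19 D=19] open={R10,R11,R12}

Answer: A: 50
B: 9
C: 19
D: 19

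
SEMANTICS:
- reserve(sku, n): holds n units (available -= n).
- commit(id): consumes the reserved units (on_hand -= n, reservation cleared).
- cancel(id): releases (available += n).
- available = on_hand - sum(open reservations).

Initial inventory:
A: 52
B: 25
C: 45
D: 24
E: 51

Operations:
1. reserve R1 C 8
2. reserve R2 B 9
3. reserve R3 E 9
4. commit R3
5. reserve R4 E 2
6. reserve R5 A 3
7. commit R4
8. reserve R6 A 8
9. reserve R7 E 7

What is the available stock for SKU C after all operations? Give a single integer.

Step 1: reserve R1 C 8 -> on_hand[A=52 B=25 C=45 D=24 E=51] avail[A=52 B=25 C=37 D=24 E=51] open={R1}
Step 2: reserve R2 B 9 -> on_hand[A=52 B=25 C=45 D=24 E=51] avail[A=52 B=16 C=37 D=24 E=51] open={R1,R2}
Step 3: reserve R3 E 9 -> on_hand[A=52 B=25 C=45 D=24 E=51] avail[A=52 B=16 C=37 D=24 E=42] open={R1,R2,R3}
Step 4: commit R3 -> on_hand[A=52 B=25 C=45 D=24 E=42] avail[A=52 B=16 C=37 D=24 E=42] open={R1,R2}
Step 5: reserve R4 E 2 -> on_hand[A=52 B=25 C=45 D=24 E=42] avail[A=52 B=16 C=37 D=24 E=40] open={R1,R2,R4}
Step 6: reserve R5 A 3 -> on_hand[A=52 B=25 C=45 D=24 E=42] avail[A=49 B=16 C=37 D=24 E=40] open={R1,R2,R4,R5}
Step 7: commit R4 -> on_hand[A=52 B=25 C=45 D=24 E=40] avail[A=49 B=16 C=37 D=24 E=40] open={R1,R2,R5}
Step 8: reserve R6 A 8 -> on_hand[A=52 B=25 C=45 D=24 E=40] avail[A=41 B=16 C=37 D=24 E=40] open={R1,R2,R5,R6}
Step 9: reserve R7 E 7 -> on_hand[A=52 B=25 C=45 D=24 E=40] avail[A=41 B=16 C=37 D=24 E=33] open={R1,R2,R5,R6,R7}
Final available[C] = 37

Answer: 37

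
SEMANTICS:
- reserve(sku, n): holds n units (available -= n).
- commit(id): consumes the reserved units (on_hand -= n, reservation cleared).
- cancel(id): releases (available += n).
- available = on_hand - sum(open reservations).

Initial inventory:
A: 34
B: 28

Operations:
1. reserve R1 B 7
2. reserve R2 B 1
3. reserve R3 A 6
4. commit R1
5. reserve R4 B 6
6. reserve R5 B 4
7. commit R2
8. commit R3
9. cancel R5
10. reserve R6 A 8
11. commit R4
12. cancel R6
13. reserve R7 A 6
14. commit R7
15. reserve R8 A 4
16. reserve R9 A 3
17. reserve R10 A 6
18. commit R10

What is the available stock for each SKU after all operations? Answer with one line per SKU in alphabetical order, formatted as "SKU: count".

Answer: A: 9
B: 14

Derivation:
Step 1: reserve R1 B 7 -> on_hand[A=34 B=28] avail[A=34 B=21] open={R1}
Step 2: reserve R2 B 1 -> on_hand[A=34 B=28] avail[A=34 B=20] open={R1,R2}
Step 3: reserve R3 A 6 -> on_hand[A=34 B=28] avail[A=28 B=20] open={R1,R2,R3}
Step 4: commit R1 -> on_hand[A=34 B=21] avail[A=28 B=20] open={R2,R3}
Step 5: reserve R4 B 6 -> on_hand[A=34 B=21] avail[A=28 B=14] open={R2,R3,R4}
Step 6: reserve R5 B 4 -> on_hand[A=34 B=21] avail[A=28 B=10] open={R2,R3,R4,R5}
Step 7: commit R2 -> on_hand[A=34 B=20] avail[A=28 B=10] open={R3,R4,R5}
Step 8: commit R3 -> on_hand[A=28 B=20] avail[A=28 B=10] open={R4,R5}
Step 9: cancel R5 -> on_hand[A=28 B=20] avail[A=28 B=14] open={R4}
Step 10: reserve R6 A 8 -> on_hand[A=28 B=20] avail[A=20 B=14] open={R4,R6}
Step 11: commit R4 -> on_hand[A=28 B=14] avail[A=20 B=14] open={R6}
Step 12: cancel R6 -> on_hand[A=28 B=14] avail[A=28 B=14] open={}
Step 13: reserve R7 A 6 -> on_hand[A=28 B=14] avail[A=22 B=14] open={R7}
Step 14: commit R7 -> on_hand[A=22 B=14] avail[A=22 B=14] open={}
Step 15: reserve R8 A 4 -> on_hand[A=22 B=14] avail[A=18 B=14] open={R8}
Step 16: reserve R9 A 3 -> on_hand[A=22 B=14] avail[A=15 B=14] open={R8,R9}
Step 17: reserve R10 A 6 -> on_hand[A=22 B=14] avail[A=9 B=14] open={R10,R8,R9}
Step 18: commit R10 -> on_hand[A=16 B=14] avail[A=9 B=14] open={R8,R9}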